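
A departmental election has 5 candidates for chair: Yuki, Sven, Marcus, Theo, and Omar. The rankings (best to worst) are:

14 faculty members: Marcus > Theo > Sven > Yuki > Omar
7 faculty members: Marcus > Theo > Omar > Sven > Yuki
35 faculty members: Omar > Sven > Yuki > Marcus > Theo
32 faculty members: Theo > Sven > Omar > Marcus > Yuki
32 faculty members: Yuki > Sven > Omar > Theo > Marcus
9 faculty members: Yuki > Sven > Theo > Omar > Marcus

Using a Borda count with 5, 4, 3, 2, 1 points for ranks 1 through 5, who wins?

Yuki: 14·2 + 7·1 + 35·3 + 32·1 + 32·5 + 9·5 = 377
Sven: 14·3 + 7·2 + 35·4 + 32·4 + 32·4 + 9·4 = 488
Marcus: 14·5 + 7·5 + 35·2 + 32·2 + 32·1 + 9·1 = 280
Theo: 14·4 + 7·4 + 35·1 + 32·5 + 32·2 + 9·3 = 370
Omar: 14·1 + 7·3 + 35·5 + 32·3 + 32·3 + 9·2 = 420
Sven has the highest Borda score (488).

Sven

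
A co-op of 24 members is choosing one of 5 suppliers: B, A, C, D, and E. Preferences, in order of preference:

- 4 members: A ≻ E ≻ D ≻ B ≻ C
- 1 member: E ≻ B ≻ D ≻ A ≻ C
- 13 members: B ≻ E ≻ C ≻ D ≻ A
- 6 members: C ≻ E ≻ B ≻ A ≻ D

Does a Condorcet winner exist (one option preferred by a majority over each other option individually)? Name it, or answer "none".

B

B vs A: 20–4 for B.
B vs C: 18–6 for B.
B vs D: 20–4 for B.
B vs E: 13–11 for B.
B beats every other option head-to-head.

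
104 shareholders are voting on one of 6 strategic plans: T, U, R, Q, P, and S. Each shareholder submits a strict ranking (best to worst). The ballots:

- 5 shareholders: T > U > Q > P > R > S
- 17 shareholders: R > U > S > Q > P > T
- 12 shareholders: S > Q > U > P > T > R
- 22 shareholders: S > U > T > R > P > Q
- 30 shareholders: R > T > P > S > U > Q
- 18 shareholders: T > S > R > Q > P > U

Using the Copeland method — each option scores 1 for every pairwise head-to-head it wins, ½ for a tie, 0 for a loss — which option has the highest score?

T: beats U, R, Q, P, and S → score 5.
U: beats Q and P; loses to T, R, and S → score 2.
R: beats U, Q, and P; ties S; loses to T → score 3.5.
Q: ties P; loses to T, U, R, and S → score 0.5.
P: ties Q; loses to T, U, R, and S → score 0.5.
S: beats U, Q, and P; ties R; loses to T → score 3.5.
T has the best pairwise record.

T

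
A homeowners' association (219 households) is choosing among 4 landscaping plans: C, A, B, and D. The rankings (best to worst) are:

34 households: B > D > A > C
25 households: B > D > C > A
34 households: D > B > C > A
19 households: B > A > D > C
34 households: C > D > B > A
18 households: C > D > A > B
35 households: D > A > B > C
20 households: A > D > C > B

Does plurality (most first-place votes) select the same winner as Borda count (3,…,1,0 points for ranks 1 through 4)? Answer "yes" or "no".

Plurality — first-place votes: C 52, A 20, B 78, D 69. Winner: B.
Borda — scores: C 235, A 220, B 371, D 488. Winner: D.
The two methods disagree.

no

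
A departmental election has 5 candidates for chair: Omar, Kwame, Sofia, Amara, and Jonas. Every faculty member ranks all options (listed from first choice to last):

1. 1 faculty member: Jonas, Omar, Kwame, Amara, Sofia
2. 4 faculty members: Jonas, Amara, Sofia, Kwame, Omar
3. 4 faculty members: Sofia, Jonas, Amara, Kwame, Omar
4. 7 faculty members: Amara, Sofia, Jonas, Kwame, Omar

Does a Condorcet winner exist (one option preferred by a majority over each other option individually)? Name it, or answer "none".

Checking pairwise contests:
Kwame beats Omar 15–1.
Sofia beats Kwame 15–1.
Amara beats Sofia 12–4.
Jonas beats Amara 9–7.
Sofia beats Jonas 11–5.
Every option loses at least one head-to-head, so there is no Condorcet winner.

none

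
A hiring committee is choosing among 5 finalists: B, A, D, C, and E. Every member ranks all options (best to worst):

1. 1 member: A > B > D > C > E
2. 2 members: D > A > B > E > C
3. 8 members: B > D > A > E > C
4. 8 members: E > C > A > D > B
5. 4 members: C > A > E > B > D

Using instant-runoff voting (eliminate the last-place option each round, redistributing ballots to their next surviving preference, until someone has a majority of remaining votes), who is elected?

Round 1: B 8, A 1, D 2, C 4, E 8. Eliminate A.
Round 2: B 9, D 2, C 4, E 8. Eliminate D.
Round 3: B 11, C 4, E 8. Eliminate C.
Round 4: B 11, E 12. E has a majority.

E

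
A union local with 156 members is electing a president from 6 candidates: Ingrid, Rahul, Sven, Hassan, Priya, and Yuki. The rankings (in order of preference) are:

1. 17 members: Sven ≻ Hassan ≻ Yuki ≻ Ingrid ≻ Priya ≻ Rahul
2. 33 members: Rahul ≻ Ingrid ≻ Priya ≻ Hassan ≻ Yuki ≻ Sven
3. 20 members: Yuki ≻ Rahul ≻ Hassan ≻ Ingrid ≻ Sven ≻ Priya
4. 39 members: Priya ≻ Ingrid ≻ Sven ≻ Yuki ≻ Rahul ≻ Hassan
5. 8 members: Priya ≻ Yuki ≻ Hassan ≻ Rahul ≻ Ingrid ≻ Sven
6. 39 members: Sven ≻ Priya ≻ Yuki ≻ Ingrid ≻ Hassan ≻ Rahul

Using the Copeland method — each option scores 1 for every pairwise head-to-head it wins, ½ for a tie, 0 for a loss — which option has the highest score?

Ingrid: beats Rahul, Sven, and Hassan; loses to Priya and Yuki → score 3.
Rahul: beats Hassan; loses to Ingrid, Sven, Priya, and Yuki → score 1.
Sven: beats Rahul, Hassan, and Yuki; loses to Ingrid and Priya → score 3.
Hassan: loses to Ingrid, Rahul, Sven, Priya, and Yuki → score 0.
Priya: beats Ingrid, Rahul, Sven, Hassan, and Yuki → score 5.
Yuki: beats Ingrid, Rahul, and Hassan; loses to Sven and Priya → score 3.
Priya has the best pairwise record.

Priya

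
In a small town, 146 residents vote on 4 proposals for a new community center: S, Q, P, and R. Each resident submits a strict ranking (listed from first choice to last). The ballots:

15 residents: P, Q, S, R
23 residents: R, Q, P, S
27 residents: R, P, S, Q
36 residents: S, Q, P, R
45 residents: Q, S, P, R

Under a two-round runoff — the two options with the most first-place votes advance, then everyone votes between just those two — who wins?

Round 1 first-place votes: S 36, Q 45, P 15, R 50.
R and Q advance.
Runoff: R is preferred to Q by 50 voters; Q by 96.
Q wins the runoff.

Q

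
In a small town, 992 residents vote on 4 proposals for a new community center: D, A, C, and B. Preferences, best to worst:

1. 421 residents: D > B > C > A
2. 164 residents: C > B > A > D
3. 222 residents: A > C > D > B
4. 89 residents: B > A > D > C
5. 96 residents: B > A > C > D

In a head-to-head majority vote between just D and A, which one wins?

Voters preferring D to A: 421; preferring A to D: 571.
A wins the head-to-head.

A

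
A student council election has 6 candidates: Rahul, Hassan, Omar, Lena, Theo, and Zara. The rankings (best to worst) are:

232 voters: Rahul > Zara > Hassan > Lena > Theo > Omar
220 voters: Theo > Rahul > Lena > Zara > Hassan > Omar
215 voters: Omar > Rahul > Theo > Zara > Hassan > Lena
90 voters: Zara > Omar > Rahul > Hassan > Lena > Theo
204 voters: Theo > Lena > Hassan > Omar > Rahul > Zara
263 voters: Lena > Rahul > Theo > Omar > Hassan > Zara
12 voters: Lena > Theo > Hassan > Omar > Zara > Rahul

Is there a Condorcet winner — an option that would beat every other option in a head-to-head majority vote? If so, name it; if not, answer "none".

Rahul vs Hassan: 1020–216 for Rahul.
Rahul vs Omar: 715–521 for Rahul.
Rahul vs Lena: 757–479 for Rahul.
Rahul vs Theo: 800–436 for Rahul.
Rahul vs Zara: 1134–102 for Rahul.
Rahul beats every other option head-to-head.

Rahul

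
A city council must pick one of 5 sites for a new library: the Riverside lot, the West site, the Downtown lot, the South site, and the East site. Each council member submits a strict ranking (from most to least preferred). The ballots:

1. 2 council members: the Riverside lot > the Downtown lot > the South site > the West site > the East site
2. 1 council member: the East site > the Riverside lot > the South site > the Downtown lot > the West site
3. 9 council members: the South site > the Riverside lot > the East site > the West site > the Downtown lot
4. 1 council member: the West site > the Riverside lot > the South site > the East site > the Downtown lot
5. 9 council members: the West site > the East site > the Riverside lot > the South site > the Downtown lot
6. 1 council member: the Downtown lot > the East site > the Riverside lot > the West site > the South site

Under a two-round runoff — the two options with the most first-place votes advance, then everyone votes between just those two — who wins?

Round 1 first-place votes: the Riverside lot 2, the West site 10, the Downtown lot 1, the South site 9, the East site 1.
the West site and the South site advance.
Runoff: the West site is preferred to the South site by 11 voters; the South site by 12.
the South site wins the runoff.

the South site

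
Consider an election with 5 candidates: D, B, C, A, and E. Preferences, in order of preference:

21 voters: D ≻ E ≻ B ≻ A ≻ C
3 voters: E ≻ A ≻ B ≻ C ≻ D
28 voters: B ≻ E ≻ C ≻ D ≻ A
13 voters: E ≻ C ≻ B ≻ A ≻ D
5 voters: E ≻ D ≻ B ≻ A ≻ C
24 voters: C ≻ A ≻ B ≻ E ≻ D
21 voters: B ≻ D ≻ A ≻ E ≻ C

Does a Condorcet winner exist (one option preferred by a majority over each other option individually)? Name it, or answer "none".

B vs D: 89–26 for B.
B vs C: 78–37 for B.
B vs A: 88–27 for B.
B vs E: 73–42 for B.
B beats every other option head-to-head.

B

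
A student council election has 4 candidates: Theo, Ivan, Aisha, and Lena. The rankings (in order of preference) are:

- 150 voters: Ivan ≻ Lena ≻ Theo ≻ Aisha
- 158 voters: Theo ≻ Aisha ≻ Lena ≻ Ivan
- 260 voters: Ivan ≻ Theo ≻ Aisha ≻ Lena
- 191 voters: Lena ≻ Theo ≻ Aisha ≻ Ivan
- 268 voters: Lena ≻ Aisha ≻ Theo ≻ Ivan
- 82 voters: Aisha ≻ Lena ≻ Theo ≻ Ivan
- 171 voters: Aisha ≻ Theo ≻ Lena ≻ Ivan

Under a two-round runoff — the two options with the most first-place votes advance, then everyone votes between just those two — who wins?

Round 1 first-place votes: Theo 158, Ivan 410, Aisha 253, Lena 459.
Lena and Ivan advance.
Runoff: Lena is preferred to Ivan by 870 voters; Ivan by 410.
Lena wins the runoff.

Lena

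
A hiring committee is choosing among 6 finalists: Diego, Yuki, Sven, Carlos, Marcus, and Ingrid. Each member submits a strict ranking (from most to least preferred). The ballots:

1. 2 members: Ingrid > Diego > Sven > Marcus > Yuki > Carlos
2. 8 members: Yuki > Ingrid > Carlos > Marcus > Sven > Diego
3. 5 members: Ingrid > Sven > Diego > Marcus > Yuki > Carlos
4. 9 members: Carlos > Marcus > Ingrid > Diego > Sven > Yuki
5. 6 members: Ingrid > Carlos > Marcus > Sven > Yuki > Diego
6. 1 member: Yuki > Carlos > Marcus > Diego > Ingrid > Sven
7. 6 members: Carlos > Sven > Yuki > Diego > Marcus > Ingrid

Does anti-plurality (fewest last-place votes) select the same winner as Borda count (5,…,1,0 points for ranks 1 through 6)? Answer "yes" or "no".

no

Anti-plurality — last-place votes: Diego 14, Yuki 9, Sven 1, Carlos 7, Marcus 0, Ingrid 6. Winner: Marcus.
Borda — scores: Diego 55, Yuki 76, Sven 79, Carlos 127, Marcus 93, Ingrid 125. Winner: Carlos.
The two methods disagree.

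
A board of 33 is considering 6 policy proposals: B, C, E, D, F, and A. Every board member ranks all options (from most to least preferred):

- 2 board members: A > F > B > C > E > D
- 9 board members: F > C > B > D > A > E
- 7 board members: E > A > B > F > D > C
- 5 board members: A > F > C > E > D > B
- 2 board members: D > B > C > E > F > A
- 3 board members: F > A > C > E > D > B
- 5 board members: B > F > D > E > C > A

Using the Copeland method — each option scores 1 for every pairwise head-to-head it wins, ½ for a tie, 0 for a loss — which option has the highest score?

B: beats E and D; loses to C, F, and A → score 2.
C: beats B, E, and D; loses to F and A → score 3.
E: beats D; loses to B, C, F, and A → score 1.
D: loses to B, C, E, F, and A → score 0.
F: beats B, C, E, D, and A → score 5.
A: beats B, C, E, and D; loses to F → score 4.
F has the best pairwise record.

F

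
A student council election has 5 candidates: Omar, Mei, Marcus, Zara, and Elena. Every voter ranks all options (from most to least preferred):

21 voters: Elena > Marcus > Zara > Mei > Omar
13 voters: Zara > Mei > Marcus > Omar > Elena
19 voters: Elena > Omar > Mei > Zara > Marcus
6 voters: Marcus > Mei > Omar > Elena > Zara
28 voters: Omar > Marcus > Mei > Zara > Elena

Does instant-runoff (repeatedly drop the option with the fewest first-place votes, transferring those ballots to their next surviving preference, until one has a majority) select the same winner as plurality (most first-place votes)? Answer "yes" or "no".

Instant-runoff — R1 Omar 28, Mei 0, Marcus 6, Zara 13, Elena 40 (Mei out); R2 Omar 28, Marcus 6, Zara 13, Elena 40 (Marcus out); R3 Omar 34, Zara 13, Elena 40 (Zara out); R4 Omar 47, Elena 40 (Omar winner). Winner: Omar.
Plurality — first-place votes: Omar 28, Mei 0, Marcus 6, Zara 13, Elena 40. Winner: Elena.
The two methods disagree.

no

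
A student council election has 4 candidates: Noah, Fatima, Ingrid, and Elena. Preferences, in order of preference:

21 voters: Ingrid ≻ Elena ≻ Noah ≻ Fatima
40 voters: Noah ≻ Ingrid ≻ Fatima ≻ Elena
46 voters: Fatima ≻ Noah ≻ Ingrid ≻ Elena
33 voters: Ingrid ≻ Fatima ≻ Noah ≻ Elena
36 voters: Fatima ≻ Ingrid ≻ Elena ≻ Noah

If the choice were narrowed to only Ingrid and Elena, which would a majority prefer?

Ingrid

Voters preferring Ingrid to Elena: 176; preferring Elena to Ingrid: 0.
Ingrid wins the head-to-head.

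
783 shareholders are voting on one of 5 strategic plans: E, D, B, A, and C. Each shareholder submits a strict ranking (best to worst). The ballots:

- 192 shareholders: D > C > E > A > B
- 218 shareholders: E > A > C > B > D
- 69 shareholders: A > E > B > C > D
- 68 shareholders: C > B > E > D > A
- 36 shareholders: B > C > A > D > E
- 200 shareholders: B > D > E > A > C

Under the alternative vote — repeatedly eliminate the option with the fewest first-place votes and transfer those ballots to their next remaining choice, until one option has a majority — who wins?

Round 1: E 218, D 192, B 236, A 69, C 68. Eliminate C.
Round 2: E 218, D 192, B 304, A 69. Eliminate A.
Round 3: E 287, D 192, B 304. Eliminate D.
Round 4: E 479, B 304. E has a majority.

E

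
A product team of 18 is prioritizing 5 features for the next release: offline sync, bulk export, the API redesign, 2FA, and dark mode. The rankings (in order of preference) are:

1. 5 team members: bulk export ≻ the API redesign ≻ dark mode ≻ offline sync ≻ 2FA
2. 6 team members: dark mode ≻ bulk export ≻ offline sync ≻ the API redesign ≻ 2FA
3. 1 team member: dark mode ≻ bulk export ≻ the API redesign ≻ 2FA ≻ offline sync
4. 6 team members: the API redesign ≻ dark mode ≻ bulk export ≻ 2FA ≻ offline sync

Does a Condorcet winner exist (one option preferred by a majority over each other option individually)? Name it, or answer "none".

none

Checking pairwise contests:
bulk export beats offline sync 18–0.
dark mode beats bulk export 13–5.
bulk export beats the API redesign 12–6.
offline sync beats 2FA 11–7.
the API redesign beats dark mode 11–7.
Every option loses at least one head-to-head, so there is no Condorcet winner.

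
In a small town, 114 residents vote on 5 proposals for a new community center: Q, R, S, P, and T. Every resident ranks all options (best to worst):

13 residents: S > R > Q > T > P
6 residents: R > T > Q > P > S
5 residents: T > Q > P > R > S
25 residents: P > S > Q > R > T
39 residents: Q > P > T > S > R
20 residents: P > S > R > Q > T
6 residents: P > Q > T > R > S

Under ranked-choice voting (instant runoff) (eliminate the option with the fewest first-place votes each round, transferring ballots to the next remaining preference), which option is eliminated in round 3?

Round 1: Q 39, R 6, S 13, P 51, T 5. Eliminate T.
Round 2: Q 44, R 6, S 13, P 51. Eliminate R.
Round 3: Q 50, S 13, P 51. Eliminate S.

S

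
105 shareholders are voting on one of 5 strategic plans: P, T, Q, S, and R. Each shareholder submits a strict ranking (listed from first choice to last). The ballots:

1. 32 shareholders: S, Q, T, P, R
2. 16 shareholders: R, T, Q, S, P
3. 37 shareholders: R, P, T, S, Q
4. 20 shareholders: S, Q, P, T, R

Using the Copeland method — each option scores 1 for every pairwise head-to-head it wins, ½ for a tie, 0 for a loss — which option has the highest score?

P: beats T; loses to Q, S, and R → score 1.
T: beats Q and S; loses to P and R → score 2.
Q: beats P; loses to T, S, and R → score 1.
S: beats P and Q; loses to T and R → score 2.
R: beats P, T, Q, and S → score 4.
R has the best pairwise record.

R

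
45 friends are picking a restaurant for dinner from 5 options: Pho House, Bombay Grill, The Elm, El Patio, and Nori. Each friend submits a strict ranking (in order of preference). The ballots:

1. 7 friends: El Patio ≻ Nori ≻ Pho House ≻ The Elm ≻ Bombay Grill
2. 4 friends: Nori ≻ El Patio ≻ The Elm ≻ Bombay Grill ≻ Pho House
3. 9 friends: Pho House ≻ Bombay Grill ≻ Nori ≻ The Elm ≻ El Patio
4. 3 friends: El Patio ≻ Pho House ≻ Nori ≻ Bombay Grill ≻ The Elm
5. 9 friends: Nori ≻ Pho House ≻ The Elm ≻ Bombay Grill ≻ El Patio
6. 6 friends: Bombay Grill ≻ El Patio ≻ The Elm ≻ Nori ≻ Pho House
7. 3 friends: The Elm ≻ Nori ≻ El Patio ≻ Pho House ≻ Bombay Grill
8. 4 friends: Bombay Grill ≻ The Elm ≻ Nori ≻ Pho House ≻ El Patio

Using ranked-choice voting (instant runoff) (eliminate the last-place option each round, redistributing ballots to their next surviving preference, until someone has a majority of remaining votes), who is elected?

Round 1: Pho House 9, Bombay Grill 10, The Elm 3, El Patio 10, Nori 13. Eliminate The Elm.
Round 2: Pho House 9, Bombay Grill 10, El Patio 10, Nori 16. Eliminate Pho House.
Round 3: Bombay Grill 19, El Patio 10, Nori 16. Eliminate El Patio.
Round 4: Bombay Grill 19, Nori 26. Nori has a majority.

Nori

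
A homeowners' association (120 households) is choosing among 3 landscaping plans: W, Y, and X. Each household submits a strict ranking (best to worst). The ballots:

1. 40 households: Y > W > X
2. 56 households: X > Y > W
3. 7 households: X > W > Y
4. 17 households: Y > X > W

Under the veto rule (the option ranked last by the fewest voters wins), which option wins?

Last-place votes: W 73, Y 7, X 40.
Y is ranked last by the fewest voters, so Y wins.

Y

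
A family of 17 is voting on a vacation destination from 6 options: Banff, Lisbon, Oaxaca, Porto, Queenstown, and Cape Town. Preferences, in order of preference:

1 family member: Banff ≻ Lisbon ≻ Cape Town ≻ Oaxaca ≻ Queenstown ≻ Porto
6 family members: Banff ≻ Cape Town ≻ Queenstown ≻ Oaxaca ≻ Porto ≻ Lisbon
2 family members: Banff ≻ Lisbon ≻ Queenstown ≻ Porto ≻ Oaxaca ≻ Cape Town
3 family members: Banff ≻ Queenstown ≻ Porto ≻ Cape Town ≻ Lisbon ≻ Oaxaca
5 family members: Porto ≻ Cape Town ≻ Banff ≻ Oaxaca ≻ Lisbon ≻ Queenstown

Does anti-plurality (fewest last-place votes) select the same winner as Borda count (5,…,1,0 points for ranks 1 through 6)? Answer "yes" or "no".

yes

Anti-plurality — last-place votes: Banff 0, Lisbon 6, Oaxaca 3, Porto 1, Queenstown 5, Cape Town 2. Winner: Banff.
Borda — scores: Banff 75, Lisbon 20, Oaxaca 26, Porto 44, Queenstown 37, Cape Town 53. Winner: Banff.
The two methods agree.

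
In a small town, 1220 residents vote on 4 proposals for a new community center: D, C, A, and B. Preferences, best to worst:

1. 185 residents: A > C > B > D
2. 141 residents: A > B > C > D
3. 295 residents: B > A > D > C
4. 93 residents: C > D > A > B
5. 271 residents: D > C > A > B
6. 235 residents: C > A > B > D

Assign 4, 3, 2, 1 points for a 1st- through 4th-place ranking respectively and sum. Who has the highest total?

A

D: 185·1 + 141·1 + 295·2 + 93·3 + 271·4 + 235·1 = 2514
C: 185·3 + 141·2 + 295·1 + 93·4 + 271·3 + 235·4 = 3257
A: 185·4 + 141·4 + 295·3 + 93·2 + 271·2 + 235·3 = 3622
B: 185·2 + 141·3 + 295·4 + 93·1 + 271·1 + 235·2 = 2807
A has the highest Borda score (3622).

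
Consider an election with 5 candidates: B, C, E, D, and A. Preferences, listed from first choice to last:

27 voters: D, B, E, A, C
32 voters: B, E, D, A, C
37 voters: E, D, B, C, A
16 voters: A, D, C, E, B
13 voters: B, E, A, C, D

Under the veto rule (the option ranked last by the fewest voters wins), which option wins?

Last-place votes: B 16, C 59, E 0, D 13, A 37.
E is ranked last by the fewest voters, so E wins.

E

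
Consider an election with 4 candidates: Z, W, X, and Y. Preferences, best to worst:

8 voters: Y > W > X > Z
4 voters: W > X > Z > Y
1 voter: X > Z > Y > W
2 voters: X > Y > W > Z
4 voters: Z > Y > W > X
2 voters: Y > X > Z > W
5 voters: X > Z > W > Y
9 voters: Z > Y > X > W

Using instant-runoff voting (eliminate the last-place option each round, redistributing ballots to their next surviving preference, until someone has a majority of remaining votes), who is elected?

Round 1: Z 13, W 4, X 8, Y 10. Eliminate W.
Round 2: Z 13, X 12, Y 10. Eliminate Y.
Round 3: Z 13, X 22. X has a majority.

X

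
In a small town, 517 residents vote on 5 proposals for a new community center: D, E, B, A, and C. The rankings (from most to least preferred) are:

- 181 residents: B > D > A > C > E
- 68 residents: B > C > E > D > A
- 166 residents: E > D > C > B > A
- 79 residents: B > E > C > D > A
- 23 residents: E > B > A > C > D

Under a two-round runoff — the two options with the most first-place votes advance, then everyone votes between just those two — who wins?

B

Round 1 first-place votes: D 0, E 189, B 328, A 0, C 0.
B and E advance.
Runoff: B is preferred to E by 328 voters; E by 189.
B wins the runoff.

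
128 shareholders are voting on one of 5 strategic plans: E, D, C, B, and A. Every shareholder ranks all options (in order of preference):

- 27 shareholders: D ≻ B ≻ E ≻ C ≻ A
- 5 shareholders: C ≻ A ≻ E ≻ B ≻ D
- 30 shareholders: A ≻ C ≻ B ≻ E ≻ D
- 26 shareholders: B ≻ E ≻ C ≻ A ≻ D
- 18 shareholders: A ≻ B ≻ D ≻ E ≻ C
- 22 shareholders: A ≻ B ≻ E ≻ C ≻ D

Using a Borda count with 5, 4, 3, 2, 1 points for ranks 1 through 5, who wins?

B

E: 27·3 + 5·3 + 30·2 + 26·4 + 18·2 + 22·3 = 362
D: 27·5 + 5·1 + 30·1 + 26·1 + 18·3 + 22·1 = 272
C: 27·2 + 5·5 + 30·4 + 26·3 + 18·1 + 22·2 = 339
B: 27·4 + 5·2 + 30·3 + 26·5 + 18·4 + 22·4 = 498
A: 27·1 + 5·4 + 30·5 + 26·2 + 18·5 + 22·5 = 449
B has the highest Borda score (498).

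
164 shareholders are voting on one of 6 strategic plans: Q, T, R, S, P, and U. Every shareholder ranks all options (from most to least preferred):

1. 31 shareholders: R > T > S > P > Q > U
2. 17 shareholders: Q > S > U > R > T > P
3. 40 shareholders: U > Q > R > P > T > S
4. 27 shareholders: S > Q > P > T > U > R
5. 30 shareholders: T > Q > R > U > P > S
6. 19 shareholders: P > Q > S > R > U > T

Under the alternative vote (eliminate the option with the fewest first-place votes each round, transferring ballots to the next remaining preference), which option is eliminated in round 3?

T

Round 1: Q 17, T 30, R 31, S 27, P 19, U 40. Eliminate Q.
Round 2: T 30, R 31, S 44, P 19, U 40. Eliminate P.
Round 3: T 30, R 31, S 63, U 40. Eliminate T.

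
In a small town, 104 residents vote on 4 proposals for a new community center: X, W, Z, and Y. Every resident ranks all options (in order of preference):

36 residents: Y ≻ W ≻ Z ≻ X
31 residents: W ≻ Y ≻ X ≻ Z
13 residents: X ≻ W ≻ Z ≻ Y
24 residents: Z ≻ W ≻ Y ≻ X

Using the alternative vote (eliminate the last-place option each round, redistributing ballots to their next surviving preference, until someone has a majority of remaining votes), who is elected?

W

Round 1: X 13, W 31, Z 24, Y 36. Eliminate X.
Round 2: W 44, Z 24, Y 36. Eliminate Z.
Round 3: W 68, Y 36. W has a majority.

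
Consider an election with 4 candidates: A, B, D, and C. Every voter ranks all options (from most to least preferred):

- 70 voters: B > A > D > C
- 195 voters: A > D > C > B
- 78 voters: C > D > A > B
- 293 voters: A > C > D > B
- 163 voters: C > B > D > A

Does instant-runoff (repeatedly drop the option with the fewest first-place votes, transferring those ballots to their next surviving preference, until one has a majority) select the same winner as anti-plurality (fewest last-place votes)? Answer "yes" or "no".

no

Instant-runoff — R1 A 488, B 70, D 0, C 241 (A winner). Winner: A.
Anti-plurality — last-place votes: A 163, B 566, D 0, C 70. Winner: D.
The two methods disagree.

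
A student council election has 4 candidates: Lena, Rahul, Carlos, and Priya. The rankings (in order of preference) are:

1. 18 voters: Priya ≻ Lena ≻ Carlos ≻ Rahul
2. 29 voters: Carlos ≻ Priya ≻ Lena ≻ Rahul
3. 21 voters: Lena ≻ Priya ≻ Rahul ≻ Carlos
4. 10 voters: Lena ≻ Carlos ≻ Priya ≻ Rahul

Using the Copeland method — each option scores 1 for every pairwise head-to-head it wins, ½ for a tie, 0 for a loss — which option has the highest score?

Priya

Lena: beats Rahul and Carlos; loses to Priya → score 2.
Rahul: loses to Lena, Carlos, and Priya → score 0.
Carlos: beats Rahul; ties Priya; loses to Lena → score 1.5.
Priya: beats Lena and Rahul; ties Carlos → score 2.5.
Priya has the best pairwise record.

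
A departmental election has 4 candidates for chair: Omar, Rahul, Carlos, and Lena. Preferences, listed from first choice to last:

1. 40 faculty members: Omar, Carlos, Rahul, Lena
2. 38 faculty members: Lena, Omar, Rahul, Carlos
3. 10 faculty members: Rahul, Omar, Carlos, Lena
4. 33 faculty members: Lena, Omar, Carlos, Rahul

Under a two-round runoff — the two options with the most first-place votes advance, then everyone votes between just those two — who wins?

Lena

Round 1 first-place votes: Omar 40, Rahul 10, Carlos 0, Lena 71.
Lena and Omar advance.
Runoff: Lena is preferred to Omar by 71 voters; Omar by 50.
Lena wins the runoff.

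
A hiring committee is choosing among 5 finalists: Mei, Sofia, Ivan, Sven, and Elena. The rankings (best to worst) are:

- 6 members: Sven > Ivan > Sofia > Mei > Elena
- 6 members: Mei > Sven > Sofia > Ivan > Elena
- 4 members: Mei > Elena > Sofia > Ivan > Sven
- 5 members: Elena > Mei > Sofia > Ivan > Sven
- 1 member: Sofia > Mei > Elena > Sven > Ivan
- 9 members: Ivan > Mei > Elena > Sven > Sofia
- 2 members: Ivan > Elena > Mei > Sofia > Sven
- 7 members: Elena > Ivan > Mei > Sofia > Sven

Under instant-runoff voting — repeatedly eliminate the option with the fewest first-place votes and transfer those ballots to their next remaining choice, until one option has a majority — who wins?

Round 1: Mei 10, Sofia 1, Ivan 11, Sven 6, Elena 12. Eliminate Sofia.
Round 2: Mei 11, Ivan 11, Sven 6, Elena 12. Eliminate Sven.
Round 3: Mei 11, Ivan 17, Elena 12. Eliminate Mei.
Round 4: Ivan 23, Elena 17. Ivan has a majority.

Ivan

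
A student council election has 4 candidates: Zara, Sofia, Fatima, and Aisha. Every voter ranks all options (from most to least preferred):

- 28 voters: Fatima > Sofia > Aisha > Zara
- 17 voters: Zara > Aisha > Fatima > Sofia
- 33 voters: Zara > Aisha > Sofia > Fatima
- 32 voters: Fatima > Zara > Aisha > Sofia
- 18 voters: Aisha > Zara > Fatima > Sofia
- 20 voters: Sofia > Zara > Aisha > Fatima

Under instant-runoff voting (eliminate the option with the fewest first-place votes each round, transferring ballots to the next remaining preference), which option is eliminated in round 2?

Sofia

Round 1: Zara 50, Sofia 20, Fatima 60, Aisha 18. Eliminate Aisha.
Round 2: Zara 68, Sofia 20, Fatima 60. Eliminate Sofia.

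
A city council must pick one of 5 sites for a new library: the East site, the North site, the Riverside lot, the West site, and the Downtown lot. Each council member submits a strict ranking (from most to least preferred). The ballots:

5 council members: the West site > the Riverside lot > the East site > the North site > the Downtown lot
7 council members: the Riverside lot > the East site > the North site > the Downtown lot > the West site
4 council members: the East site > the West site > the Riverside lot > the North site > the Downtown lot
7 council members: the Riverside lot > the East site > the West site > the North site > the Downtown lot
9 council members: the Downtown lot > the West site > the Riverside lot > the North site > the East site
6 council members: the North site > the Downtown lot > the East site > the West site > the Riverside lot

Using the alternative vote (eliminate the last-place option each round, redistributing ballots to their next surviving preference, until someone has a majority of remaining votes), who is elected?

Round 1: the East site 4, the North site 6, the Riverside lot 14, the West site 5, the Downtown lot 9. Eliminate the East site.
Round 2: the North site 6, the Riverside lot 14, the West site 9, the Downtown lot 9. Eliminate the North site.
Round 3: the Riverside lot 14, the West site 9, the Downtown lot 15. Eliminate the West site.
Round 4: the Riverside lot 23, the Downtown lot 15. The Riverside lot has a majority.

the Riverside lot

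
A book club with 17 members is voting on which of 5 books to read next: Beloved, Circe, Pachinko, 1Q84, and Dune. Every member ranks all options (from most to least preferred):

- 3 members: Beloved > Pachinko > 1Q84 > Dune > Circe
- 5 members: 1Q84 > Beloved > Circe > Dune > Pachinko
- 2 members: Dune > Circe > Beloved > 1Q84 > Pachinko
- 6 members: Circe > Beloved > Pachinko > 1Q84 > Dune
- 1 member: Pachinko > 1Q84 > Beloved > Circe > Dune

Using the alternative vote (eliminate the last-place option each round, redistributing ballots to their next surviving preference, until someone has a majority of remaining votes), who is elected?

1Q84

Round 1: Beloved 3, Circe 6, Pachinko 1, 1Q84 5, Dune 2. Eliminate Pachinko.
Round 2: Beloved 3, Circe 6, 1Q84 6, Dune 2. Eliminate Dune.
Round 3: Beloved 3, Circe 8, 1Q84 6. Eliminate Beloved.
Round 4: Circe 8, 1Q84 9. 1Q84 has a majority.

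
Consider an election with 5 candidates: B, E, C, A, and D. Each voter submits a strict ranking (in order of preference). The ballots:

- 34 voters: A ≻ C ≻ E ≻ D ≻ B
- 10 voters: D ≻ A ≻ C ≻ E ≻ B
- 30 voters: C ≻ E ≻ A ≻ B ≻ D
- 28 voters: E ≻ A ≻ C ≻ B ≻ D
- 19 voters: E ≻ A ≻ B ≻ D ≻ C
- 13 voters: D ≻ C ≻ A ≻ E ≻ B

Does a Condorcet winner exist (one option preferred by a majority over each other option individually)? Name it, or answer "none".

Checking pairwise contests:
E beats B 134–0.
C beats E 87–47.
A beats C 91–43.
E beats A 77–57.
B beats D 77–57.
Every option loses at least one head-to-head, so there is no Condorcet winner.

none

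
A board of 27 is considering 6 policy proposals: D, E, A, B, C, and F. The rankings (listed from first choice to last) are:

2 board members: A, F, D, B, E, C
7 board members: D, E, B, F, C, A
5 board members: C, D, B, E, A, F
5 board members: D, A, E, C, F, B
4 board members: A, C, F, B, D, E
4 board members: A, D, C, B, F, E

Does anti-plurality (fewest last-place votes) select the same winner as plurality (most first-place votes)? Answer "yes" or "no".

Anti-plurality — last-place votes: D 0, E 8, A 7, B 5, C 2, F 5. Winner: D.
Plurality — first-place votes: D 12, E 0, A 10, B 0, C 5, F 0. Winner: D.
The two methods agree.

yes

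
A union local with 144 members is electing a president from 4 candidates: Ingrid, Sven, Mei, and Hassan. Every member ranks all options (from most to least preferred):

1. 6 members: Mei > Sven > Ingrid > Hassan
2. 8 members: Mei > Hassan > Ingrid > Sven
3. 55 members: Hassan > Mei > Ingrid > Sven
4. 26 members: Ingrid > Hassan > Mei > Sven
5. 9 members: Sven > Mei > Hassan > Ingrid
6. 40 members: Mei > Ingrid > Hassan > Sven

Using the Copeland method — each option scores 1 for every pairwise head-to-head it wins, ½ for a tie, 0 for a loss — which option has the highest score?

Ingrid: beats Sven; ties Hassan; loses to Mei → score 1.5.
Sven: loses to Ingrid, Mei, and Hassan → score 0.
Mei: beats Ingrid and Sven; loses to Hassan → score 2.
Hassan: beats Sven and Mei; ties Ingrid → score 2.5.
Hassan has the best pairwise record.

Hassan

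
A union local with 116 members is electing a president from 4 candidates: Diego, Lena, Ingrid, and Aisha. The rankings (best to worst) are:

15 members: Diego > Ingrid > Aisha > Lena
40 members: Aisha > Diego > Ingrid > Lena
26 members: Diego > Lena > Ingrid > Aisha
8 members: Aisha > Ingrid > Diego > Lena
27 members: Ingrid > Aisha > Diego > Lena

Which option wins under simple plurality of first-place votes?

First-place votes: Diego 41, Lena 0, Ingrid 27, Aisha 48.
Aisha has the most first-place votes.

Aisha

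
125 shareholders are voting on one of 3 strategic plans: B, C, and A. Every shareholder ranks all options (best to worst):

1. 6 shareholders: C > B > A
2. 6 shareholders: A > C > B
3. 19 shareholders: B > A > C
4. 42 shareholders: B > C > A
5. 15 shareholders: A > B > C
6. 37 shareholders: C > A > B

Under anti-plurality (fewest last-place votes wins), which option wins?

Last-place votes: B 43, C 34, A 48.
C is ranked last by the fewest voters, so C wins.

C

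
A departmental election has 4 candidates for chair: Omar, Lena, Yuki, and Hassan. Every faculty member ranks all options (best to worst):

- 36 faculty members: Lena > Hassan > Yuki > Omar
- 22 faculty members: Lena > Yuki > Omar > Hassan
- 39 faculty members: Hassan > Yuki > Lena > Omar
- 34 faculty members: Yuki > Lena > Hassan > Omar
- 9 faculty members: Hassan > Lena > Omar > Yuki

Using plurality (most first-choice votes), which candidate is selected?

Lena

First-place votes: Omar 0, Lena 58, Yuki 34, Hassan 48.
Lena has the most first-place votes.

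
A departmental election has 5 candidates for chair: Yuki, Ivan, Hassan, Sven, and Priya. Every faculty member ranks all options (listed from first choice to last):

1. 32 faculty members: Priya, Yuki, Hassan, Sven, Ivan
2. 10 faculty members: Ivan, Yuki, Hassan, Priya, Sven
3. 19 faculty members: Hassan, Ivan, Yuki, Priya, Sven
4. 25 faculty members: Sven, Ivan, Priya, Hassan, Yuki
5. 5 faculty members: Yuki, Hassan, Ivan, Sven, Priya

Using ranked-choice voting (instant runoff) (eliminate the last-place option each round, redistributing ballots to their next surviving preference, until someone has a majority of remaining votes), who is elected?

Priya

Round 1: Yuki 5, Ivan 10, Hassan 19, Sven 25, Priya 32. Eliminate Yuki.
Round 2: Ivan 10, Hassan 24, Sven 25, Priya 32. Eliminate Ivan.
Round 3: Hassan 34, Sven 25, Priya 32. Eliminate Sven.
Round 4: Hassan 34, Priya 57. Priya has a majority.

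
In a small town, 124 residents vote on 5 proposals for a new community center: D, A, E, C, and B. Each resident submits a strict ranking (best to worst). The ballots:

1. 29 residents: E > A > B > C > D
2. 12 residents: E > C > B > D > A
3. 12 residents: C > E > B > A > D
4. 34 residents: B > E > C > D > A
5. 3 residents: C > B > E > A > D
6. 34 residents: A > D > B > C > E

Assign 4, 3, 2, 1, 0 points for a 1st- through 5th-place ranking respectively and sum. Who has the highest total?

D: 29·0 + 12·1 + 12·0 + 34·1 + 3·0 + 34·3 = 148
A: 29·3 + 12·0 + 12·1 + 34·0 + 3·1 + 34·4 = 238
E: 29·4 + 12·4 + 12·3 + 34·3 + 3·2 + 34·0 = 308
C: 29·1 + 12·3 + 12·4 + 34·2 + 3·4 + 34·1 = 227
B: 29·2 + 12·2 + 12·2 + 34·4 + 3·3 + 34·2 = 319
B has the highest Borda score (319).

B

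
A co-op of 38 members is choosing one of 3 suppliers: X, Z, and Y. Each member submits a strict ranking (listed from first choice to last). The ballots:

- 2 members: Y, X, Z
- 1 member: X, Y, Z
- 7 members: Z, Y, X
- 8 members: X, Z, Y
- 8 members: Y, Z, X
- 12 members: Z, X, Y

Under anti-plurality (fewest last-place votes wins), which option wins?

Z

Last-place votes: X 15, Z 3, Y 20.
Z is ranked last by the fewest voters, so Z wins.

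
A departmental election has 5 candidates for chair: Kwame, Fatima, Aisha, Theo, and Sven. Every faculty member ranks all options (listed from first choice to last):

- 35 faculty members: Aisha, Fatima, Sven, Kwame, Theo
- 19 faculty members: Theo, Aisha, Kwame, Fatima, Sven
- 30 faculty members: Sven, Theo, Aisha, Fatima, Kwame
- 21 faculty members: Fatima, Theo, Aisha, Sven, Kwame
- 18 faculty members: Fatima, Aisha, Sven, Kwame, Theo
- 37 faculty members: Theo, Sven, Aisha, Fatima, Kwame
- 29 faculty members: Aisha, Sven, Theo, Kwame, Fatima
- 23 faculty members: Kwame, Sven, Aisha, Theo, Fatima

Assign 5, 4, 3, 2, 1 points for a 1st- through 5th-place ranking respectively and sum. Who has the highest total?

Aisha

Kwame: 35·2 + 19·3 + 30·1 + 21·1 + 18·2 + 37·1 + 29·2 + 23·5 = 424
Fatima: 35·4 + 19·2 + 30·2 + 21·5 + 18·5 + 37·2 + 29·1 + 23·1 = 559
Aisha: 35·5 + 19·4 + 30·3 + 21·3 + 18·4 + 37·3 + 29·5 + 23·3 = 801
Theo: 35·1 + 19·5 + 30·4 + 21·4 + 18·1 + 37·5 + 29·3 + 23·2 = 670
Sven: 35·3 + 19·1 + 30·5 + 21·2 + 18·3 + 37·4 + 29·4 + 23·4 = 726
Aisha has the highest Borda score (801).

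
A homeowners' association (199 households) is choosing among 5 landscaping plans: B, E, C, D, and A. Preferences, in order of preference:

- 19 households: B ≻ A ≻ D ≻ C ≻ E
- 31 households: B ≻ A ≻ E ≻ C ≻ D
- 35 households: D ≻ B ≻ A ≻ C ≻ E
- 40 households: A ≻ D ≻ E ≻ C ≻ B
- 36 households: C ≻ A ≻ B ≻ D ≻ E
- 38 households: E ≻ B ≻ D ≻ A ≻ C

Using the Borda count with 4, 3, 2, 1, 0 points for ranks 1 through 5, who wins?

A

B: 19·4 + 31·4 + 35·3 + 40·0 + 36·2 + 38·3 = 491
E: 19·0 + 31·2 + 35·0 + 40·2 + 36·0 + 38·4 = 294
C: 19·1 + 31·1 + 35·1 + 40·1 + 36·4 + 38·0 = 269
D: 19·2 + 31·0 + 35·4 + 40·3 + 36·1 + 38·2 = 410
A: 19·3 + 31·3 + 35·2 + 40·4 + 36·3 + 38·1 = 526
A has the highest Borda score (526).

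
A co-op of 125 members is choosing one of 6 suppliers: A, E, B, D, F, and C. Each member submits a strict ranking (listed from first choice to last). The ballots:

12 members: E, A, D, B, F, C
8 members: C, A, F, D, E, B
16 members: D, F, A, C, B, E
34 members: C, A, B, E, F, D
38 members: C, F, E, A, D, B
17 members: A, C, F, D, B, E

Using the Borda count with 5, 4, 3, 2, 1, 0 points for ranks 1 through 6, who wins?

C

A: 12·4 + 8·4 + 16·3 + 34·4 + 38·2 + 17·5 = 425
E: 12·5 + 8·1 + 16·0 + 34·2 + 38·3 + 17·0 = 250
B: 12·2 + 8·0 + 16·1 + 34·3 + 38·0 + 17·1 = 159
D: 12·3 + 8·2 + 16·5 + 34·0 + 38·1 + 17·2 = 204
F: 12·1 + 8·3 + 16·4 + 34·1 + 38·4 + 17·3 = 337
C: 12·0 + 8·5 + 16·2 + 34·5 + 38·5 + 17·4 = 500
C has the highest Borda score (500).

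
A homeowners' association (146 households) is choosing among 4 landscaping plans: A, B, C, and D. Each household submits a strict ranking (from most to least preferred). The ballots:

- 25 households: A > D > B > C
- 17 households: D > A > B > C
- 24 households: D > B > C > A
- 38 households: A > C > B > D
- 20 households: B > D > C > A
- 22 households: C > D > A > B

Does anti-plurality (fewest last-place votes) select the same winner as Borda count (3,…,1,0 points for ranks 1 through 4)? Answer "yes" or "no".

Anti-plurality — last-place votes: A 44, B 22, C 42, D 38. Winner: B.
Borda — scores: A 245, B 188, C 186, D 257. Winner: D.
The two methods disagree.

no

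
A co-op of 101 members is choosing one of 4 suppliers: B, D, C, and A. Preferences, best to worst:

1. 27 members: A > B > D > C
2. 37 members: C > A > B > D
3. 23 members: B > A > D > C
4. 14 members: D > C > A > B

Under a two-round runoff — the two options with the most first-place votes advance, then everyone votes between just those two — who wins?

Round 1 first-place votes: B 23, D 14, C 37, A 27.
C and A advance.
Runoff: C is preferred to A by 51 voters; A by 50.
C wins the runoff.

C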